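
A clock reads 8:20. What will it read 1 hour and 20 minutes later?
Starting time: 8:20
Adding 20 minutes to 20 minutes: 20 + 20 = 40 minutes
Adding 1 hour: 8 + 1 = 9
Final time: 9:40

Final answer: 9:40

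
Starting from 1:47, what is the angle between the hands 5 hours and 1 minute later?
First find the time 5 hours and 1 minute after 1:47.
Total minutes: 1 x 60 + 47 + 5 x 60 + 1 = 408.
408 mod 720 = 408 minutes = 6:48.
Now compute the angle at 6:48:
Hour hand: 6 x 30 + 48 x 0.5 = 204 degrees
Minute hand: 48 x 6 = 288 degrees
Difference: |204 - 288| = 84 degrees
The angle is 84 degrees

Final answer: 84 degrees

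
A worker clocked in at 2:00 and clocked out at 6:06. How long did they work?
From 2:00 to 6:06:
(6 x 60 + 6) - (2 x 60 + 0) = 366 - 120 = 246 minutes
= 4 hours and 6 minutes

Final answer: 4 hours and 6 minutes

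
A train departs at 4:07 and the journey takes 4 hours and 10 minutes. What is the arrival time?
Starting time: 4:07
Adding 10 minutes to 7 minutes: 7 + 10 = 17 minutes
Adding 4 hours: 4 + 4 = 8
Final time: 8:17

Final answer: 8:17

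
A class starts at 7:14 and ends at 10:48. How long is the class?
From 7:14 to 10:48:
(10 x 60 + 48) - (7 x 60 + 14) = 648 - 434 = 214 minutes
= 3 hours and 34 minutes

Final answer: 3 hours and 34 minutes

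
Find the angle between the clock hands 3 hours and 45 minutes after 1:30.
First find the time 3 hours and 45 minutes after 1:30.
Total minutes: 1 x 60 + 30 + 3 x 60 + 45 = 315.
315 mod 720 = 315 minutes = 5:15.
Now compute the angle at 5:15:
Hour hand: 5 x 30 + 15 x 0.5 = 157.5 degrees
Minute hand: 15 x 6 = 90 degrees
Difference: |157.5 - 90| = 67.5 degrees
The angle is 67.5 degrees

Final answer: 67.5 degrees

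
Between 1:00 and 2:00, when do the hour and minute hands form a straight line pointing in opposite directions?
For hands to be 180 degrees apart: |30H - 5.5t| = 180
With H = 1: t = (30 x 1 + 180)/5.5 = 38.18 or t = (30 x 1 - 180)/5.5 = -27.27
First valid solution (0 < t < 60): t = 38.18 minutes
The hands are opposite at 38.18 minutes past 1:00.

Final answer: 38.18 minutes past 1:00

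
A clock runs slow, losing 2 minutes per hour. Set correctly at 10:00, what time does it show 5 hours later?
For every 60 true minutes, the faulty clock advances 60 - 2 = 58 minutes.
True elapsed: 5 hours = 300 minutes.
Faulty clock advances: 300 x 58/60 = 290 minutes (drift: 10 minutes behind).
Shown time: 10:00 + 290 minutes = 2:50.

Final answer: 2:50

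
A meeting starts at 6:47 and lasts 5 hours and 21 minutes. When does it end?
Starting time: 6:47
Adding 21 minutes to 47 minutes: 47 + 21 = 68 minutes = 1 hour and 8 minutes
Adding 5 hours: 6 + 5 + 1 (carry) = 12
Final time: 12:08

Final answer: 12:08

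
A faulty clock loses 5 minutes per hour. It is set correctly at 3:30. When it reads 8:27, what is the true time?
For every 60 true minutes, the faulty clock advances 55 minutes, so 1 faulty-clock minute corresponds to 60/55 true minutes.
From 3:30 to 8:27 on the faulty dial is 297 minutes.
True elapsed: 297 x 60/55 = 324 minutes = 5 hours and 24 minutes.
True time: 3:30 + 5 hours and 24 minutes = 8:54.

Final answer: 8:54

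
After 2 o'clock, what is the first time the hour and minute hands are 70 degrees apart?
At t minutes past 2:00, the hour hand is at 30 x 2 + 0.5t degrees and the minute hand is at 6t degrees.
The smaller angle between them is 70 degrees when |30H - 5.5t| = 70 or |30H - 5.5t| = 290.
With H = 2, solve 30 x 2 - 5.5t = +/- target for each target:
  t = (30 x 2 - 70) / 5.5 = -1.82 (outside (0, 60))
  t = (30 x 2 + 70) / 5.5 = 23.64
  t = (30 x 2 - 290) / 5.5 = -41.82 (outside (0, 60))
  t = (30 x 2 + 290) / 5.5 = 63.64 (outside (0, 60))
Valid solutions in (0, 60): {23.64} minutes.
The first occurrence is t = 23.64 minutes.
The hands form a 70-degree angle at 23.64 minutes past 2:00.

Final answer: 23.64 minutes past 2:00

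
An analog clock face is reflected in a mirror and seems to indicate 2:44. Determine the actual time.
Reflection across the vertical (12-6) axis maps a hand at angle A degrees to (360 - A) degrees, which sends a reading of T minutes past 12:00 to (720 - T) minutes past 12:00.
Mirror reads 2:44 = 164 minutes past 12:00.
Actual time: (720 - 164) mod 720 = 556 minutes = 9:16.

Final answer: 9:16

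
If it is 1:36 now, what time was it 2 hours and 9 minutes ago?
Starting time: 1:36 = 96 total minutes past 12:00
Subtracting: 2 hours and 9 minutes = 129 minutes
96 - 129 = -33 (negative, add 12 hours = 720) = 687 minutes
= 11 hours and 27 minutes past 12:00 = 11:27

Final answer: 11:27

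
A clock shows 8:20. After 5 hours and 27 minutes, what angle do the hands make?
First find the time 5 hours and 27 minutes after 8:20.
Total minutes: 8 x 60 + 20 + 5 x 60 + 27 = 827.
827 mod 720 = 107 minutes = 1:47.
Now compute the angle at 1:47:
Hour hand: 1 x 30 + 47 x 0.5 = 53.5 degrees
Minute hand: 47 x 6 = 282 degrees
Difference: |53.5 - 282| = 228.5 degrees
Smaller angle: 360 - 228.5 = 131.5 degrees

Final answer: 131.5 degrees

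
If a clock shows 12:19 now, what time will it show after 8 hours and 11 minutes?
Starting time: 12:19
Adding 11 minutes to 19 minutes: 19 + 11 = 30 minutes
Adding 8 hours: 12 + 8 = 20 - 12 = 8
Final time: 8:30

Final answer: 8:30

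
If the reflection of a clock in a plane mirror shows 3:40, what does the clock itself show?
Reflection across the vertical (12-6) axis maps a hand at angle A degrees to (360 - A) degrees, which sends a reading of T minutes past 12:00 to (720 - T) minutes past 12:00.
Mirror reads 3:40 = 220 minutes past 12:00.
Actual time: (720 - 220) mod 720 = 500 minutes = 8:20.

Final answer: 8:20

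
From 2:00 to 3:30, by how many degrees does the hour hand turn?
The hour hand moves 0.5 degrees per minute.
Time elapsed: 3:30 - 2:00 = 90 minutes
Angular displacement: 90 x 0.5 = 45 degrees

Final answer: 45 degrees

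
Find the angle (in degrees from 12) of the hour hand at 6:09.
The hour hand moves 30 degrees per hour and 0.5 degrees per minute.
At 6:09: (6) x 30 + 9 x 0.5 = 180 + 4.5 = 184.5 degrees

Final answer: 184.5 degrees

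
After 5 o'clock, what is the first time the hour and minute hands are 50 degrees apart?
At t minutes past 5:00, the hour hand is at 30 x 5 + 0.5t degrees and the minute hand is at 6t degrees.
The smaller angle between them is 50 degrees when |30H - 5.5t| = 50 or |30H - 5.5t| = 310.
With H = 5, solve 30 x 5 - 5.5t = +/- target for each target:
  t = (30 x 5 - 50) / 5.5 = 18.18
  t = (30 x 5 + 50) / 5.5 = 36.36
  t = (30 x 5 - 310) / 5.5 = -29.09 (outside (0, 60))
  t = (30 x 5 + 310) / 5.5 = 83.64 (outside (0, 60))
Valid solutions in (0, 60): {18.18, 36.36} minutes.
The first occurrence is t = 18.18 minutes.
The hands form a 50-degree angle at 18.18 minutes past 5:00.

Final answer: 18.18 minutes past 5:00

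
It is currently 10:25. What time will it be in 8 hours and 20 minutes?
Starting time: 10:25
Adding 20 minutes to 25 minutes: 25 + 20 = 45 minutes
Adding 8 hours: 10 + 8 = 18 - 12 = 6
Final time: 6:45

Final answer: 6:45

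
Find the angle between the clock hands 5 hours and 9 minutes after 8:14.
First find the time 5 hours and 9 minutes after 8:14.
Total minutes: 8 x 60 + 14 + 5 x 60 + 9 = 803.
803 mod 720 = 83 minutes = 1:23.
Now compute the angle at 1:23:
Hour hand: 1 x 30 + 23 x 0.5 = 41.5 degrees
Minute hand: 23 x 6 = 138 degrees
Difference: |41.5 - 138| = 96.5 degrees
The angle is 96.5 degrees

Final answer: 96.5 degrees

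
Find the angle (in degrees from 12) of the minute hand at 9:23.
The minute hand moves 6 degrees per minute.
At 9:23: 23 x 6 = 138 degrees

Final answer: 138 degrees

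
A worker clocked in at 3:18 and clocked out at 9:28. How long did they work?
From 3:18 to 9:28:
(9 x 60 + 28) - (3 x 60 + 18) = 568 - 198 = 370 minutes
= 6 hours and 10 minutes

Final answer: 6 hours and 10 minutes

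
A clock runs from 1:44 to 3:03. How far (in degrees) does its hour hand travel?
The hour hand moves 0.5 degrees per minute.
Time elapsed: 3:03 - 1:44 = 79 minutes
Angular displacement: 79 x 0.5 = 39.5 degrees

Final answer: 39.5 degrees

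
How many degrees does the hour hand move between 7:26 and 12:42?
The hour hand moves 0.5 degrees per minute.
Time elapsed: 12:42 - 7:26 = 316 minutes
Angular displacement: 316 x 0.5 = 158 degrees

Final answer: 158 degrees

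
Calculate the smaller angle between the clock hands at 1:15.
Hour hand position: 1 x 30 + 15 x 0.5 = 37.5 degrees
Minute hand position: 15 x 6 = 90 degrees
Difference: |37.5 - 90| = 52.5 degrees
The angle between the hands is 52.5 degrees

Final answer: 52.5 degrees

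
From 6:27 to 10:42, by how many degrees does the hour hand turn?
The hour hand moves 0.5 degrees per minute.
Time elapsed: 10:42 - 6:27 = 255 minutes
Angular displacement: 255 x 0.5 = 127.5 degrees

Final answer: 127.5 degrees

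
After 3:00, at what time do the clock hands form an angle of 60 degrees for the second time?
At t minutes past 3:00, the hour hand is at 30 x 3 + 0.5t degrees and the minute hand is at 6t degrees.
The smaller angle between them is 60 degrees when |30H - 5.5t| = 60 or |30H - 5.5t| = 300.
With H = 3, solve 30 x 3 - 5.5t = +/- target for each target:
  t = (30 x 3 - 60) / 5.5 = 5.45
  t = (30 x 3 + 60) / 5.5 = 27.27
  t = (30 x 3 - 300) / 5.5 = -38.18 (outside (0, 60))
  t = (30 x 3 + 300) / 5.5 = 70.91 (outside (0, 60))
Valid solutions in (0, 60): {5.45, 27.27} minutes.
The second occurrence is t = 27.27 minutes.
The hands form a 60-degree angle at 27.27 minutes past 3:00.

Final answer: 27.27 minutes past 3:00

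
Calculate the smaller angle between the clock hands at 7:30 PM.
Hour hand position: 7 x 30 + 30 x 0.5 = 225 degrees
Minute hand position: 30 x 6 = 180 degrees
Difference: |225 - 180| = 45 degrees
The angle between the hands is 45 degrees

Final answer: 45 degrees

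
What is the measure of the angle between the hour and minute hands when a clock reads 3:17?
Hour hand position: 3 x 30 + 17 x 0.5 = 98.5 degrees
Minute hand position: 17 x 6 = 102 degrees
Difference: |98.5 - 102| = 3.5 degrees
The angle between the hands is 3.5 degrees

Final answer: 3.5 degrees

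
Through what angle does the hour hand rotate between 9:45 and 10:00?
The hour hand moves 0.5 degrees per minute.
Time elapsed: 10:00 - 9:45 = 15 minutes
Angular displacement: 15 x 0.5 = 7.5 degrees

Final answer: 7.5 degrees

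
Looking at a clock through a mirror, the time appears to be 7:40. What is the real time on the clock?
Reflection across the vertical (12-6) axis maps a hand at angle A degrees to (360 - A) degrees, which sends a reading of T minutes past 12:00 to (720 - T) minutes past 12:00.
Mirror reads 7:40 = 460 minutes past 12:00.
Actual time: (720 - 460) mod 720 = 260 minutes = 4:20.

Final answer: 4:20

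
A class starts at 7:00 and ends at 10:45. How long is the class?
From 7:00 to 10:45:
(10 x 60 + 45) - (7 x 60 + 0) = 645 - 420 = 225 minutes
= 3 hours and 45 minutes

Final answer: 3 hours and 45 minutes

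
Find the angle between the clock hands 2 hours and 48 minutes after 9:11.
First find the time 2 hours and 48 minutes after 9:11.
Total minutes: 9 x 60 + 11 + 2 x 60 + 48 = 719.
719 mod 720 = 719 minutes = 11:59.
Now compute the angle at 11:59:
Hour hand: 11 x 30 + 59 x 0.5 = 359.5 degrees
Minute hand: 59 x 6 = 354 degrees
Difference: |359.5 - 354| = 5.5 degrees
The angle is 5.5 degrees

Final answer: 5.5 degrees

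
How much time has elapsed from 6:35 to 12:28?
From 6:35 to 12:28:
(12 x 60 + 28) - (6 x 60 + 35) = 748 - 395 = 353 minutes
= 5 hours and 53 minutes

Final answer: 5 hours and 53 minutes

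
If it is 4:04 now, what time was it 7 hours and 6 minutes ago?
Starting time: 4:04 = 244 total minutes past 12:00
Subtracting: 7 hours and 6 minutes = 426 minutes
244 - 426 = -182 (negative, add 12 hours = 720) = 538 minutes
= 8 hours and 58 minutes past 12:00 = 8:58

Final answer: 8:58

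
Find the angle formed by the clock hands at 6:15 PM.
Hour hand position: 6 x 30 + 15 x 0.5 = 187.5 degrees
Minute hand position: 15 x 6 = 90 degrees
Difference: |187.5 - 90| = 97.5 degrees
The angle between the hands is 97.5 degrees

Final answer: 97.5 degrees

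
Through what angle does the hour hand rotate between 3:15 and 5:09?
The hour hand moves 0.5 degrees per minute.
Time elapsed: 5:09 - 3:15 = 114 minutes
Angular displacement: 114 x 0.5 = 57 degrees

Final answer: 57 degrees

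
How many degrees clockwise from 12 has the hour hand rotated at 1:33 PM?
The hour hand moves 30 degrees per hour and 0.5 degrees per minute.
At 1:33: (1) x 30 + 33 x 0.5 = 30 + 16.5 = 46.5 degrees

Final answer: 46.5 degrees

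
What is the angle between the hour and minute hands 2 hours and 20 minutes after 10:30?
First find the time 2 hours and 20 minutes after 10:30.
Total minutes: 10 x 60 + 30 + 2 x 60 + 20 = 770.
770 mod 720 = 50 minutes = 12:50.
Now compute the angle at 12:50:
Hour hand: 0 x 30 + 50 x 0.5 = 25 degrees
Minute hand: 50 x 6 = 300 degrees
Difference: |25 - 300| = 275 degrees
Smaller angle: 360 - 275 = 85 degrees

Final answer: 85 degrees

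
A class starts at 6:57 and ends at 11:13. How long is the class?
From 6:57 to 11:13:
(11 x 60 + 13) - (6 x 60 + 57) = 673 - 417 = 256 minutes
= 4 hours and 16 minutes

Final answer: 4 hours and 16 minutes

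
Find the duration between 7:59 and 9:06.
From 7:59 to 9:06:
(9 x 60 + 6) - (7 x 60 + 59) = 546 - 479 = 67 minutes
= 1 hour and 7 minutes

Final answer: 1 hour and 7 minutes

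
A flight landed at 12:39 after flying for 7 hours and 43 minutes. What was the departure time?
Starting time: 12:39 = 39 total minutes past 12:00
Subtracting: 7 hours and 43 minutes = 463 minutes
39 - 463 = -424 (negative, add 12 hours = 720) = 296 minutes
= 4 hours and 56 minutes past 12:00 = 4:56

Final answer: 4:56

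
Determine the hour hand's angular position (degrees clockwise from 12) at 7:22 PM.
The hour hand moves 30 degrees per hour and 0.5 degrees per minute.
At 7:22: (7) x 30 + 22 x 0.5 = 210 + 11 = 221 degrees

Final answer: 221 degrees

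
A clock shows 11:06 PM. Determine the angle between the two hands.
Hour hand position: 11 x 30 + 6 x 0.5 = 333 degrees
Minute hand position: 6 x 6 = 36 degrees
Difference: |333 - 36| = 297 degrees
Since 297 > 180, the smaller angle is 360 - 297 = 63 degrees

Final answer: 63 degrees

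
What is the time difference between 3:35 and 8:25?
From 3:35 to 8:25:
(8 x 60 + 25) - (3 x 60 + 35) = 505 - 215 = 290 minutes
= 4 hours and 50 minutes

Final answer: 4 hours and 50 minutes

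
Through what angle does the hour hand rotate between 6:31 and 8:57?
The hour hand moves 0.5 degrees per minute.
Time elapsed: 8:57 - 6:31 = 146 minutes
Angular displacement: 146 x 0.5 = 73 degrees

Final answer: 73 degrees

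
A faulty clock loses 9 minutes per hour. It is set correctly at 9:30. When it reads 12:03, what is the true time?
For every 60 true minutes, the faulty clock advances 51 minutes, so 1 faulty-clock minute corresponds to 60/51 true minutes.
From 9:30 to 12:03 on the faulty dial is 153 minutes.
True elapsed: 153 x 60/51 = 180 minutes = 3 hours.
True time: 9:30 + 3 hours = 12:30.

Final answer: 12:30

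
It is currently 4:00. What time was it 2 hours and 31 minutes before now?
Starting time: 4:00 = 240 total minutes past 12:00
Subtracting: 2 hours and 31 minutes = 151 minutes
240 - 151 = 89 minutes
= 1 hour and 29 minutes past 12:00 = 1:29

Final answer: 1:29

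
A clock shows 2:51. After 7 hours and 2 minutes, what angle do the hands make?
First find the time 7 hours and 2 minutes after 2:51.
Total minutes: 2 x 60 + 51 + 7 x 60 + 2 = 593.
593 mod 720 = 593 minutes = 9:53.
Now compute the angle at 9:53:
Hour hand: 9 x 30 + 53 x 0.5 = 296.5 degrees
Minute hand: 53 x 6 = 318 degrees
Difference: |296.5 - 318| = 21.5 degrees
The angle is 21.5 degrees

Final answer: 21.5 degrees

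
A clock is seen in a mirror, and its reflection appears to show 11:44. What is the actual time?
Reflection across the vertical (12-6) axis maps a hand at angle A degrees to (360 - A) degrees, which sends a reading of T minutes past 12:00 to (720 - T) minutes past 12:00.
Mirror reads 11:44 = 704 minutes past 12:00.
Actual time: (720 - 704) mod 720 = 16 minutes = 12:16.

Final answer: 12:16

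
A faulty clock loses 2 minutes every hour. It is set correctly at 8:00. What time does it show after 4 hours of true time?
For every 60 true minutes, the faulty clock advances 60 - 2 = 58 minutes.
True elapsed: 4 hours = 240 minutes.
Faulty clock advances: 240 x 58/60 = 232 minutes (drift: 8 minutes behind).
Shown time: 8:00 + 232 minutes = 11:52.

Final answer: 11:52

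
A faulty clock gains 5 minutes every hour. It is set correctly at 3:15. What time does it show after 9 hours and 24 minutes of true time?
For every 60 true minutes, the faulty clock advances 60 + 5 = 65 minutes.
True elapsed: 9 hours and 24 minutes = 564 minutes.
Faulty clock advances: 564 x 65/60 = 611 minutes (drift: 47 minutes ahead).
Shown time: 3:15 + 611 minutes = 1:26.

Final answer: 1:26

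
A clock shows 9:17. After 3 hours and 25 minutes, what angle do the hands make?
First find the time 3 hours and 25 minutes after 9:17.
Total minutes: 9 x 60 + 17 + 3 x 60 + 25 = 762.
762 mod 720 = 42 minutes = 12:42.
Now compute the angle at 12:42:
Hour hand: 0 x 30 + 42 x 0.5 = 21 degrees
Minute hand: 42 x 6 = 252 degrees
Difference: |21 - 252| = 231 degrees
Smaller angle: 360 - 231 = 129 degrees

Final answer: 129 degrees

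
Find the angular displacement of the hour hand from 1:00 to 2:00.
The hour hand moves 0.5 degrees per minute.
Time elapsed: 2:00 - 1:00 = 60 minutes
Angular displacement: 60 x 0.5 = 30 degrees

Final answer: 30 degrees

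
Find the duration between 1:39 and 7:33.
From 1:39 to 7:33:
(7 x 60 + 33) - (1 x 60 + 39) = 453 - 99 = 354 minutes
= 5 hours and 54 minutes

Final answer: 5 hours and 54 minutes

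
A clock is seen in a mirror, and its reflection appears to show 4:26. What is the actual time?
Reflection across the vertical (12-6) axis maps a hand at angle A degrees to (360 - A) degrees, which sends a reading of T minutes past 12:00 to (720 - T) minutes past 12:00.
Mirror reads 4:26 = 266 minutes past 12:00.
Actual time: (720 - 266) mod 720 = 454 minutes = 7:34.

Final answer: 7:34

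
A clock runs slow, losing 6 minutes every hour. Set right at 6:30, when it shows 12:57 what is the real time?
For every 60 true minutes, the faulty clock advances 54 minutes, so 1 faulty-clock minute corresponds to 60/54 true minutes.
From 6:30 to 12:57 on the faulty dial is 387 minutes.
True elapsed: 387 x 60/54 = 430 minutes = 7 hours and 10 minutes.
True time: 6:30 + 7 hours and 10 minutes = 1:40.

Final answer: 1:40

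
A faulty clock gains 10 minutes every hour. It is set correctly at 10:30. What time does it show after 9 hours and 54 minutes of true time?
For every 60 true minutes, the faulty clock advances 60 + 10 = 70 minutes.
True elapsed: 9 hours and 54 minutes = 594 minutes.
Faulty clock advances: 594 x 70/60 = 693 minutes (drift: 99 minutes ahead).
Shown time: 10:30 + 693 minutes = 10:03.

Final answer: 10:03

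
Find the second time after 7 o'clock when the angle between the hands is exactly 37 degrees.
At t minutes past 7:00, the hour hand is at 30 x 7 + 0.5t degrees and the minute hand is at 6t degrees.
The smaller angle between them is 37 degrees when |30H - 5.5t| = 37 or |30H - 5.5t| = 323.
With H = 7, solve 30 x 7 - 5.5t = +/- target for each target:
  t = (30 x 7 - 37) / 5.5 = 31.45
  t = (30 x 7 + 37) / 5.5 = 44.91
  t = (30 x 7 - 323) / 5.5 = -20.55 (outside (0, 60))
  t = (30 x 7 + 323) / 5.5 = 96.91 (outside (0, 60))
Valid solutions in (0, 60): {31.45, 44.91} minutes.
The second occurrence is t = 44.91 minutes.
The hands form a 37-degree angle at 44.91 minutes past 7:00.

Final answer: 44.91 minutes past 7:00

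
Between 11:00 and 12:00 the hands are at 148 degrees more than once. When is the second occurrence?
At t minutes past 11:00, the hour hand is at 30 x 11 + 0.5t degrees and the minute hand is at 6t degrees.
The smaller angle between them is 148 degrees when |30H - 5.5t| = 148 or |30H - 5.5t| = 212.
With H = 11, solve 30 x 11 - 5.5t = +/- target for each target:
  t = (30 x 11 - 148) / 5.5 = 33.09
  t = (30 x 11 + 148) / 5.5 = 86.91 (outside (0, 60))
  t = (30 x 11 - 212) / 5.5 = 21.45
  t = (30 x 11 + 212) / 5.5 = 98.55 (outside (0, 60))
Valid solutions in (0, 60): {21.45, 33.09} minutes.
The second occurrence is t = 33.09 minutes.
The hands form a 148-degree angle at 33.09 minutes past 11:00.

Final answer: 33.09 minutes past 11:00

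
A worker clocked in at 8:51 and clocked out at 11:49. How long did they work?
From 8:51 to 11:49:
(11 x 60 + 49) - (8 x 60 + 51) = 709 - 531 = 178 minutes
= 2 hours and 58 minutes

Final answer: 2 hours and 58 minutes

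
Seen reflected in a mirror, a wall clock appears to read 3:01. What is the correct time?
Reflection across the vertical (12-6) axis maps a hand at angle A degrees to (360 - A) degrees, which sends a reading of T minutes past 12:00 to (720 - T) minutes past 12:00.
Mirror reads 3:01 = 181 minutes past 12:00.
Actual time: (720 - 181) mod 720 = 539 minutes = 8:59.

Final answer: 8:59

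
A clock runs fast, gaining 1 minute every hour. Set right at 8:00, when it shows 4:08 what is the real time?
For every 60 true minutes, the faulty clock advances 61 minutes, so 1 faulty-clock minute corresponds to 60/61 true minutes.
From 8:00 to 4:08 on the faulty dial is 488 minutes.
True elapsed: 488 x 60/61 = 480 minutes = 8 hours.
True time: 8:00 + 8 hours = 4:00.

Final answer: 4:00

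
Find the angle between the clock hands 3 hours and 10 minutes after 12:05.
First find the time 3 hours and 10 minutes after 12:05.
Total minutes: 12 x 60 + 5 + 3 x 60 + 10 = 915.
915 mod 720 = 195 minutes = 3:15.
Now compute the angle at 3:15:
Hour hand: 3 x 30 + 15 x 0.5 = 97.5 degrees
Minute hand: 15 x 6 = 90 degrees
Difference: |97.5 - 90| = 7.5 degrees
The angle is 7.5 degrees

Final answer: 7.5 degrees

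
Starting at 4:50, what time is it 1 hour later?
Starting time: 4:50
Adding 0 minutes to 50 minutes: 50 + 0 = 50 minutes
Adding 1 hour: 4 + 1 = 5
Final time: 5:50

Final answer: 5:50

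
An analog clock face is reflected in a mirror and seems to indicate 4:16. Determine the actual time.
Reflection across the vertical (12-6) axis maps a hand at angle A degrees to (360 - A) degrees, which sends a reading of T minutes past 12:00 to (720 - T) minutes past 12:00.
Mirror reads 4:16 = 256 minutes past 12:00.
Actual time: (720 - 256) mod 720 = 464 minutes = 7:44.

Final answer: 7:44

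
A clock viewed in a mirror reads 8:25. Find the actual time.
Reflection across the vertical (12-6) axis maps a hand at angle A degrees to (360 - A) degrees, which sends a reading of T minutes past 12:00 to (720 - T) minutes past 12:00.
Mirror reads 8:25 = 505 minutes past 12:00.
Actual time: (720 - 505) mod 720 = 215 minutes = 3:35.

Final answer: 3:35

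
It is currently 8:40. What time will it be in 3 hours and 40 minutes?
Starting time: 8:40
Adding 40 minutes to 40 minutes: 40 + 40 = 80 minutes = 1 hour and 20 minutes
Adding 3 hours: 8 + 3 + 1 (carry) = 12
Final time: 12:20

Final answer: 12:20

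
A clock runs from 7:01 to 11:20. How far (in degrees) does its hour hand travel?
The hour hand moves 0.5 degrees per minute.
Time elapsed: 11:20 - 7:01 = 259 minutes
Angular displacement: 259 x 0.5 = 129.5 degrees

Final answer: 129.5 degrees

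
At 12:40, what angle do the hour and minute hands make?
Hour hand position: 0 x 30 + 40 x 0.5 = 20 degrees
Minute hand position: 40 x 6 = 240 degrees
Difference: |20 - 240| = 220 degrees
Since 220 > 180, the smaller angle is 360 - 220 = 140 degrees

Final answer: 140 degrees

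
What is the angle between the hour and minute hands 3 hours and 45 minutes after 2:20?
First find the time 3 hours and 45 minutes after 2:20.
Total minutes: 2 x 60 + 20 + 3 x 60 + 45 = 365.
365 mod 720 = 365 minutes = 6:05.
Now compute the angle at 6:05:
Hour hand: 6 x 30 + 5 x 0.5 = 182.5 degrees
Minute hand: 5 x 6 = 30 degrees
Difference: |182.5 - 30| = 152.5 degrees
The angle is 152.5 degrees

Final answer: 152.5 degrees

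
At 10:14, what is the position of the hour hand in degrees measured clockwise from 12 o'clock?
The hour hand moves 30 degrees per hour and 0.5 degrees per minute.
At 10:14: (10) x 30 + 14 x 0.5 = 300 + 7 = 307 degrees

Final answer: 307 degrees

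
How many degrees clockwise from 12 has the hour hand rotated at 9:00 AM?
The hour hand moves 30 degrees per hour and 0.5 degrees per minute.
At 9:00: (9) x 30 + 0 x 0.5 = 270 + 0 = 270 degrees

Final answer: 270 degrees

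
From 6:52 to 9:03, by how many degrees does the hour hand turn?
The hour hand moves 0.5 degrees per minute.
Time elapsed: 9:03 - 6:52 = 131 minutes
Angular displacement: 131 x 0.5 = 65.5 degrees

Final answer: 65.5 degrees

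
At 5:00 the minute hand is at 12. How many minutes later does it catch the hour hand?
The minute hand gains 5.5 degrees per minute on the hour hand.
At 5:00, the hour hand is at 150 degrees and the minute hand is at 0 degrees.
The gap is 150 degrees. Time to close: 150/5.5 = 60 x 5/11 = 27.27 minutes.
The hands overlap at 27.27 minutes past 5:00.

Final answer: 27.27 minutes past 5:00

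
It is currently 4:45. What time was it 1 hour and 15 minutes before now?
Starting time: 4:45 = 285 total minutes past 12:00
Subtracting: 1 hour and 15 minutes = 75 minutes
285 - 75 = 210 minutes
= 3 hours and 30 minutes past 12:00 = 3:30

Final answer: 3:30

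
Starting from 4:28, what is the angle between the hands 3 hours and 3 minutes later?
First find the time 3 hours and 3 minutes after 4:28.
Total minutes: 4 x 60 + 28 + 3 x 60 + 3 = 451.
451 mod 720 = 451 minutes = 7:31.
Now compute the angle at 7:31:
Hour hand: 7 x 30 + 31 x 0.5 = 225.5 degrees
Minute hand: 31 x 6 = 186 degrees
Difference: |225.5 - 186| = 39.5 degrees
The angle is 39.5 degrees

Final answer: 39.5 degrees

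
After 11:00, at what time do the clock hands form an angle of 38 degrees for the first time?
At t minutes past 11:00, the hour hand is at 30 x 11 + 0.5t degrees and the minute hand is at 6t degrees.
The smaller angle between them is 38 degrees when |30H - 5.5t| = 38 or |30H - 5.5t| = 322.
With H = 11, solve 30 x 11 - 5.5t = +/- target for each target:
  t = (30 x 11 - 38) / 5.5 = 53.09
  t = (30 x 11 + 38) / 5.5 = 66.91 (outside (0, 60))
  t = (30 x 11 - 322) / 5.5 = 1.45
  t = (30 x 11 + 322) / 5.5 = 118.55 (outside (0, 60))
Valid solutions in (0, 60): {1.45, 53.09} minutes.
The first occurrence is t = 1.45 minutes.
The hands form a 38-degree angle at 1.45 minutes past 11:00.

Final answer: 1.45 minutes past 11:00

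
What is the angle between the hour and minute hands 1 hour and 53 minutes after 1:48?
First find the time 1 hour and 53 minutes after 1:48.
Total minutes: 1 x 60 + 48 + 1 x 60 + 53 = 221.
221 mod 720 = 221 minutes = 3:41.
Now compute the angle at 3:41:
Hour hand: 3 x 30 + 41 x 0.5 = 110.5 degrees
Minute hand: 41 x 6 = 246 degrees
Difference: |110.5 - 246| = 135.5 degrees
The angle is 135.5 degrees

Final answer: 135.5 degrees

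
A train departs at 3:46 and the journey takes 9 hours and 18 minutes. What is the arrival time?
Starting time: 3:46
Adding 18 minutes to 46 minutes: 46 + 18 = 64 minutes = 1 hour and 4 minutes
Adding 9 hours: 3 + 9 + 1 (carry) = 13 - 12 = 1
Final time: 1:04

Final answer: 1:04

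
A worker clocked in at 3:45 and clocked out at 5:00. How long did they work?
From 3:45 to 5:00:
(5 x 60 + 0) - (3 x 60 + 45) = 300 - 225 = 75 minutes
= 1 hour and 15 minutes

Final answer: 1 hour and 15 minutes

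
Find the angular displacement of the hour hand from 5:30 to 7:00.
The hour hand moves 0.5 degrees per minute.
Time elapsed: 7:00 - 5:30 = 90 minutes
Angular displacement: 90 x 0.5 = 45 degrees

Final answer: 45 degrees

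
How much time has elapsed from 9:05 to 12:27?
From 9:05 to 12:27:
(12 x 60 + 27) - (9 x 60 + 5) = 747 - 545 = 202 minutes
= 3 hours and 22 minutes

Final answer: 3 hours and 22 minutes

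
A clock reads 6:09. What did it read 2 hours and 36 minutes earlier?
Starting time: 6:09 = 369 total minutes past 12:00
Subtracting: 2 hours and 36 minutes = 156 minutes
369 - 156 = 213 minutes
= 3 hours and 33 minutes past 12:00 = 3:33

Final answer: 3:33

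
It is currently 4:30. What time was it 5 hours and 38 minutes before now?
Starting time: 4:30 = 270 total minutes past 12:00
Subtracting: 5 hours and 38 minutes = 338 minutes
270 - 338 = -68 (negative, add 12 hours = 720) = 652 minutes
= 10 hours and 52 minutes past 12:00 = 10:52

Final answer: 10:52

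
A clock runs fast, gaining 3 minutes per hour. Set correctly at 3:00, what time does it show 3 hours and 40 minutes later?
For every 60 true minutes, the faulty clock advances 60 + 3 = 63 minutes.
True elapsed: 3 hours and 40 minutes = 220 minutes.
Faulty clock advances: 220 x 63/60 = 231 minutes (drift: 11 minutes ahead).
Shown time: 3:00 + 231 minutes = 6:51.

Final answer: 6:51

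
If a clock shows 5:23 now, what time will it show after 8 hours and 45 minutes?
Starting time: 5:23
Adding 45 minutes to 23 minutes: 23 + 45 = 68 minutes = 1 hour and 8 minutes
Adding 8 hours: 5 + 8 + 1 (carry) = 14 - 12 = 2
Final time: 2:08

Final answer: 2:08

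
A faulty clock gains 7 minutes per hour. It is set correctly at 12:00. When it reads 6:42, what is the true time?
For every 60 true minutes, the faulty clock advances 67 minutes, so 1 faulty-clock minute corresponds to 60/67 true minutes.
From 12:00 to 6:42 on the faulty dial is 402 minutes.
True elapsed: 402 x 60/67 = 360 minutes = 6 hours.
True time: 12:00 + 6 hours = 6:00.

Final answer: 6:00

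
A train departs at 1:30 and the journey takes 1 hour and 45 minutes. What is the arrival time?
Starting time: 1:30
Adding 45 minutes to 30 minutes: 30 + 45 = 75 minutes = 1 hour and 15 minutes
Adding 1 hour: 1 + 1 + 1 (carry) = 3
Final time: 3:15

Final answer: 3:15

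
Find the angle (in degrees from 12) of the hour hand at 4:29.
The hour hand moves 30 degrees per hour and 0.5 degrees per minute.
At 4:29: (4) x 30 + 29 x 0.5 = 120 + 14.5 = 134.5 degrees

Final answer: 134.5 degrees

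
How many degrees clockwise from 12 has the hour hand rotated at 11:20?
The hour hand moves 30 degrees per hour and 0.5 degrees per minute.
At 11:20: (11) x 30 + 20 x 0.5 = 330 + 10 = 340 degrees

Final answer: 340 degrees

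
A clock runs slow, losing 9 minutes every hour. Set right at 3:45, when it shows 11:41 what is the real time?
For every 60 true minutes, the faulty clock advances 51 minutes, so 1 faulty-clock minute corresponds to 60/51 true minutes.
From 3:45 to 11:41 on the faulty dial is 476 minutes.
True elapsed: 476 x 60/51 = 560 minutes = 9 hours and 20 minutes.
True time: 3:45 + 9 hours and 20 minutes = 1:05.

Final answer: 1:05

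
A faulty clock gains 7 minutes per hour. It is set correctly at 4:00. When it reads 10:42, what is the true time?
For every 60 true minutes, the faulty clock advances 67 minutes, so 1 faulty-clock minute corresponds to 60/67 true minutes.
From 4:00 to 10:42 on the faulty dial is 402 minutes.
True elapsed: 402 x 60/67 = 360 minutes = 6 hours.
True time: 4:00 + 6 hours = 10:00.

Final answer: 10:00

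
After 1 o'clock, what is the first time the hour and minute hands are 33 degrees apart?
At t minutes past 1:00, the hour hand is at 30 x 1 + 0.5t degrees and the minute hand is at 6t degrees.
The smaller angle between them is 33 degrees when |30H - 5.5t| = 33 or |30H - 5.5t| = 327.
With H = 1, solve 30 x 1 - 5.5t = +/- target for each target:
  t = (30 x 1 - 33) / 5.5 = -0.55 (outside (0, 60))
  t = (30 x 1 + 33) / 5.5 = 11.45
  t = (30 x 1 - 327) / 5.5 = -54 (outside (0, 60))
  t = (30 x 1 + 327) / 5.5 = 64.91 (outside (0, 60))
Valid solutions in (0, 60): {11.45} minutes.
The first occurrence is t = 11.45 minutes.
The hands form a 33-degree angle at 11.45 minutes past 1:00.

Final answer: 11.45 minutes past 1:00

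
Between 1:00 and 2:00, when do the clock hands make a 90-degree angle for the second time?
At t minutes past 1:00, the hour hand is at 30 x 1 + 0.5t degrees and the minute hand is at 6t degrees.
The smaller angle between them is 90 degrees when |30H - 5.5t| = 90 or |30H - 5.5t| = 270.
With H = 1, solve 30 x 1 - 5.5t = +/- target for each target:
  t = (30 x 1 - 90) / 5.5 = -10.91 (outside (0, 60))
  t = (30 x 1 + 90) / 5.5 = 21.82
  t = (30 x 1 - 270) / 5.5 = -43.64 (outside (0, 60))
  t = (30 x 1 + 270) / 5.5 = 54.55
Valid solutions in (0, 60): {21.82, 54.55} minutes.
The second occurrence is t = 54.55 minutes.
The hands form a 90-degree angle at 54.55 minutes past 1:00.

Final answer: 54.55 minutes past 1:00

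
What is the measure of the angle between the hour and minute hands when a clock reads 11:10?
Hour hand position: 11 x 30 + 10 x 0.5 = 335 degrees
Minute hand position: 10 x 6 = 60 degrees
Difference: |335 - 60| = 275 degrees
Since 275 > 180, the smaller angle is 360 - 275 = 85 degrees

Final answer: 85 degrees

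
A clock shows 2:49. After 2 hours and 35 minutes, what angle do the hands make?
First find the time 2 hours and 35 minutes after 2:49.
Total minutes: 2 x 60 + 49 + 2 x 60 + 35 = 324.
324 mod 720 = 324 minutes = 5:24.
Now compute the angle at 5:24:
Hour hand: 5 x 30 + 24 x 0.5 = 162 degrees
Minute hand: 24 x 6 = 144 degrees
Difference: |162 - 144| = 18 degrees
The angle is 18 degrees

Final answer: 18 degrees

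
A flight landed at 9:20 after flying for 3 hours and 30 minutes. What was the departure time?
Starting time: 9:20 = 560 total minutes past 12:00
Subtracting: 3 hours and 30 minutes = 210 minutes
560 - 210 = 350 minutes
= 5 hours and 50 minutes past 12:00 = 5:50

Final answer: 5:50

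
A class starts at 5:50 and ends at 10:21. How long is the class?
From 5:50 to 10:21:
(10 x 60 + 21) - (5 x 60 + 50) = 621 - 350 = 271 minutes
= 4 hours and 31 minutes

Final answer: 4 hours and 31 minutes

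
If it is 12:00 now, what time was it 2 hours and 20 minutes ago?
Starting time: 12:00 = 0 total minutes past 12:00
Subtracting: 2 hours and 20 minutes = 140 minutes
0 - 140 = -140 (negative, add 12 hours = 720) = 580 minutes
= 9 hours and 40 minutes past 12:00 = 9:40

Final answer: 9:40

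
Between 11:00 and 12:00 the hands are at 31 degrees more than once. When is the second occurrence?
At t minutes past 11:00, the hour hand is at 30 x 11 + 0.5t degrees and the minute hand is at 6t degrees.
The smaller angle between them is 31 degrees when |30H - 5.5t| = 31 or |30H - 5.5t| = 329.
With H = 11, solve 30 x 11 - 5.5t = +/- target for each target:
  t = (30 x 11 - 31) / 5.5 = 54.36
  t = (30 x 11 + 31) / 5.5 = 65.64 (outside (0, 60))
  t = (30 x 11 - 329) / 5.5 = 0.18
  t = (30 x 11 + 329) / 5.5 = 119.82 (outside (0, 60))
Valid solutions in (0, 60): {0.18, 54.36} minutes.
The second occurrence is t = 54.36 minutes.
The hands form a 31-degree angle at 54.36 minutes past 11:00.

Final answer: 54.36 minutes past 11:00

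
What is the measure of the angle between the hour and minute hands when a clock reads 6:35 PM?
Hour hand position: 6 x 30 + 35 x 0.5 = 197.5 degrees
Minute hand position: 35 x 6 = 210 degrees
Difference: |197.5 - 210| = 12.5 degrees
The angle between the hands is 12.5 degrees

Final answer: 12.5 degrees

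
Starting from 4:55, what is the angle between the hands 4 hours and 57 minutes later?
First find the time 4 hours and 57 minutes after 4:55.
Total minutes: 4 x 60 + 55 + 4 x 60 + 57 = 592.
592 mod 720 = 592 minutes = 9:52.
Now compute the angle at 9:52:
Hour hand: 9 x 30 + 52 x 0.5 = 296 degrees
Minute hand: 52 x 6 = 312 degrees
Difference: |296 - 312| = 16 degrees
The angle is 16 degrees

Final answer: 16 degrees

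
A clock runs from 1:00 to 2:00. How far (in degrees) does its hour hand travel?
The hour hand moves 0.5 degrees per minute.
Time elapsed: 2:00 - 1:00 = 60 minutes
Angular displacement: 60 x 0.5 = 30 degrees

Final answer: 30 degrees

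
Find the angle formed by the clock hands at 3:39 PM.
Hour hand position: 3 x 30 + 39 x 0.5 = 109.5 degrees
Minute hand position: 39 x 6 = 234 degrees
Difference: |109.5 - 234| = 124.5 degrees
The angle between the hands is 124.5 degrees

Final answer: 124.5 degrees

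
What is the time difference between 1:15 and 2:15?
From 1:15 to 2:15:
(2 x 60 + 15) - (1 x 60 + 15) = 135 - 75 = 60 minutes
= 1 hour

Final answer: 1 hour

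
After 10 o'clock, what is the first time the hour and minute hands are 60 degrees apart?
At t minutes past 10:00, the hour hand is at 30 x 10 + 0.5t degrees and the minute hand is at 6t degrees.
The smaller angle between them is 60 degrees when |30H - 5.5t| = 60 or |30H - 5.5t| = 300.
With H = 10, solve 30 x 10 - 5.5t = +/- target for each target:
  t = (30 x 10 - 60) / 5.5 = 43.64
  t = (30 x 10 + 60) / 5.5 = 65.45 (outside (0, 60))
  t = (30 x 10 - 300) / 5.5 = 0 (outside (0, 60))
  t = (30 x 10 + 300) / 5.5 = 109.09 (outside (0, 60))
Valid solutions in (0, 60): {43.64} minutes.
The first occurrence is t = 43.64 minutes.
The hands form a 60-degree angle at 43.64 minutes past 10:00.

Final answer: 43.64 minutes past 10:00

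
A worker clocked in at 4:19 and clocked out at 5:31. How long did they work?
From 4:19 to 5:31:
(5 x 60 + 31) - (4 x 60 + 19) = 331 - 259 = 72 minutes
= 1 hour and 12 minutes

Final answer: 1 hour and 12 minutes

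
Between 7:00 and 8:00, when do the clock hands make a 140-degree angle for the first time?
At t minutes past 7:00, the hour hand is at 30 x 7 + 0.5t degrees and the minute hand is at 6t degrees.
The smaller angle between them is 140 degrees when |30H - 5.5t| = 140 or |30H - 5.5t| = 220.
With H = 7, solve 30 x 7 - 5.5t = +/- target for each target:
  t = (30 x 7 - 140) / 5.5 = 12.73
  t = (30 x 7 + 140) / 5.5 = 63.64 (outside (0, 60))
  t = (30 x 7 - 220) / 5.5 = -1.82 (outside (0, 60))
  t = (30 x 7 + 220) / 5.5 = 78.18 (outside (0, 60))
Valid solutions in (0, 60): {12.73} minutes.
The first occurrence is t = 12.73 minutes.
The hands form a 140-degree angle at 12.73 minutes past 7:00.

Final answer: 12.73 minutes past 7:00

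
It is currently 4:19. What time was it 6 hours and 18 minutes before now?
Starting time: 4:19 = 259 total minutes past 12:00
Subtracting: 6 hours and 18 minutes = 378 minutes
259 - 378 = -119 (negative, add 12 hours = 720) = 601 minutes
= 10 hours and 1 minute past 12:00 = 10:01

Final answer: 10:01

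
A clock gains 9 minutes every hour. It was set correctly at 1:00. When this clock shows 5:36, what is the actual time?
For every 60 true minutes, the faulty clock advances 69 minutes, so 1 faulty-clock minute corresponds to 60/69 true minutes.
From 1:00 to 5:36 on the faulty dial is 276 minutes.
True elapsed: 276 x 60/69 = 240 minutes = 4 hours.
True time: 1:00 + 4 hours = 5:00.

Final answer: 5:00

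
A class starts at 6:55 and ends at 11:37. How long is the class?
From 6:55 to 11:37:
(11 x 60 + 37) - (6 x 60 + 55) = 697 - 415 = 282 minutes
= 4 hours and 42 minutes

Final answer: 4 hours and 42 minutes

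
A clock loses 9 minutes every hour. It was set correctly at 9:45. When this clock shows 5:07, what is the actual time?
For every 60 true minutes, the faulty clock advances 51 minutes, so 1 faulty-clock minute corresponds to 60/51 true minutes.
From 9:45 to 5:07 on the faulty dial is 442 minutes.
True elapsed: 442 x 60/51 = 520 minutes = 8 hours and 40 minutes.
True time: 9:45 + 8 hours and 40 minutes = 6:25.

Final answer: 6:25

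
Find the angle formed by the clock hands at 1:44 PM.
Hour hand position: 1 x 30 + 44 x 0.5 = 52 degrees
Minute hand position: 44 x 6 = 264 degrees
Difference: |52 - 264| = 212 degrees
Since 212 > 180, the smaller angle is 360 - 212 = 148 degrees

Final answer: 148 degrees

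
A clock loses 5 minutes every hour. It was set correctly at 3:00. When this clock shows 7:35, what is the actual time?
For every 60 true minutes, the faulty clock advances 55 minutes, so 1 faulty-clock minute corresponds to 60/55 true minutes.
From 3:00 to 7:35 on the faulty dial is 275 minutes.
True elapsed: 275 x 60/55 = 300 minutes = 5 hours.
True time: 3:00 + 5 hours = 8:00.

Final answer: 8:00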